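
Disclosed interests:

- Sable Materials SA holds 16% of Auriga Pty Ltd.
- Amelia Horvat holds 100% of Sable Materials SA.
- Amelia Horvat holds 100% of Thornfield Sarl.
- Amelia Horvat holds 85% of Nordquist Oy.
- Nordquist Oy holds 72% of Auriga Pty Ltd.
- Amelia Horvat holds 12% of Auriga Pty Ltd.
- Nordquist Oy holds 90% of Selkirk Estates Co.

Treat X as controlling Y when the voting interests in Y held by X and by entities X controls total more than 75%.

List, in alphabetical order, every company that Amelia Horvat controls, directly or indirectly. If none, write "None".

Amelia holds 100% of Sable, so Amelia controls Sable.
Amelia holds 85% of Nordquist, so Amelia controls Nordquist.
Amelia and Sable and Nordquist together hold 12% + 16% + 72% = 100% of Auriga, so Amelia controls Auriga.
Nordquist holds 90% of Selkirk, so Amelia controls Selkirk.
Amelia holds 100% of Thornfield, so Amelia controls Thornfield.

Auriga Pty Ltd, Nordquist Oy, Sable Materials SA, Selkirk Estates Co, Thornfield Sarl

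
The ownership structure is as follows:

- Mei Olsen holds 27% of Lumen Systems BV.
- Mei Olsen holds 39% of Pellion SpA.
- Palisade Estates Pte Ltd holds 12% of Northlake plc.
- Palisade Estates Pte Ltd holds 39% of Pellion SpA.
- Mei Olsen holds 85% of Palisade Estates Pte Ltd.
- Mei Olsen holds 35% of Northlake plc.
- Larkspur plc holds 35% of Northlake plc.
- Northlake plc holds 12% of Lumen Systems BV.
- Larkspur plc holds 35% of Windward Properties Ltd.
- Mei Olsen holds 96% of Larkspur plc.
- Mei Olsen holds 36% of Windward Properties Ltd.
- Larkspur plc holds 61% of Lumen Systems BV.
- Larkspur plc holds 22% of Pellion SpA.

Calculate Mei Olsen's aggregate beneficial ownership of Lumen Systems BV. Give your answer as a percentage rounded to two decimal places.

Mei reaches Lumen along 5 paths.
Via Larkspur → Northlake: 96% × 35% × 12% = 4.032%.
Via Northlake: 35% × 12% = 4.2%.
Via Palisade → Northlake: 85% × 12% × 12% = 1.224%.
Via Larkspur: 96% × 61% = 58.56%.
Direct stake: 27% = 27%.
Total: 4.032% + 4.2% + 1.224% + 58.56% + 27% = 95.016%.
Rounded: 95.02%.

95.02%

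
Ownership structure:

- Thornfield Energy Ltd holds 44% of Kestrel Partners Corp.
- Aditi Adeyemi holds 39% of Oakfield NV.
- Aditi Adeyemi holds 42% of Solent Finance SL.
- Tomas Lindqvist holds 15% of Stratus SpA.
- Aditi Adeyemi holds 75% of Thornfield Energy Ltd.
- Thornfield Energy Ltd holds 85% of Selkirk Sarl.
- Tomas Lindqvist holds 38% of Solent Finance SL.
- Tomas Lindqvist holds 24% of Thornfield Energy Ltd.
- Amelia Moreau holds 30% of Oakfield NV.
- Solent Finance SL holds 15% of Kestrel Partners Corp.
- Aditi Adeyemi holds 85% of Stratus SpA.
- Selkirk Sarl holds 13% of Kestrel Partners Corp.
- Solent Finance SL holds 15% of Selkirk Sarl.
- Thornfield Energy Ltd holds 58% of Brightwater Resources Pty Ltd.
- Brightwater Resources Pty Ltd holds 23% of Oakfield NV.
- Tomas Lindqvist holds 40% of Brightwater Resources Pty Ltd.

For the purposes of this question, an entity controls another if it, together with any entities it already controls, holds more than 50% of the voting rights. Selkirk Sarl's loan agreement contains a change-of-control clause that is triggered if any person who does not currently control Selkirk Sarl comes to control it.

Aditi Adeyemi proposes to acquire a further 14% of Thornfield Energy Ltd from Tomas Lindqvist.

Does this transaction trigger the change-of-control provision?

The purchase adds only to Aditi's holdings (Tomas's stake shrinks), so Aditi is the only person who could newly come to control Selkirk.
Aditi holds 75% of Thornfield, so Aditi controls Thornfield.
Thornfield holds 85% of Selkirk, so Aditi controls Selkirk.
So Aditi already controls Selkirk before the transaction.
After the purchase, Aditi's direct stake in Thornfield rises to 75% + 14% = 89%, and Tomas's stake falls to 10%.
Aditi controlled Selkirk already, so this is not a new person acquiring control; every other person's position is unchanged or reduced.
No new person acquires control, so the clause is not triggered.

No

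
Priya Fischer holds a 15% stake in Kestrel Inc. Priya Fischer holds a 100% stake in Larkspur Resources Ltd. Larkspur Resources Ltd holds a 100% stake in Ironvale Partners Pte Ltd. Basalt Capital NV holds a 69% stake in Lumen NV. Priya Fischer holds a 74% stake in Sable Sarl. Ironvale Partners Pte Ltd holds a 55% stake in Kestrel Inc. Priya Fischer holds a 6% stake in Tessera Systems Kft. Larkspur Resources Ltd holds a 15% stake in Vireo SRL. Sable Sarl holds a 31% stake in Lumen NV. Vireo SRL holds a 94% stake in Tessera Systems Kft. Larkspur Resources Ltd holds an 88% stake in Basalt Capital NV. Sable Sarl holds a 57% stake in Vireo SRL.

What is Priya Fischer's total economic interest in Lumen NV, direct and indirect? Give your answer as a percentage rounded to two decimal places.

83.66%

Priya reaches Lumen along 2 paths.
Via Larkspur → Basalt: 100% × 88% × 69% = 60.72%.
Via Sable: 74% × 31% = 22.94%.
Total: 60.72% + 22.94% = 83.66%.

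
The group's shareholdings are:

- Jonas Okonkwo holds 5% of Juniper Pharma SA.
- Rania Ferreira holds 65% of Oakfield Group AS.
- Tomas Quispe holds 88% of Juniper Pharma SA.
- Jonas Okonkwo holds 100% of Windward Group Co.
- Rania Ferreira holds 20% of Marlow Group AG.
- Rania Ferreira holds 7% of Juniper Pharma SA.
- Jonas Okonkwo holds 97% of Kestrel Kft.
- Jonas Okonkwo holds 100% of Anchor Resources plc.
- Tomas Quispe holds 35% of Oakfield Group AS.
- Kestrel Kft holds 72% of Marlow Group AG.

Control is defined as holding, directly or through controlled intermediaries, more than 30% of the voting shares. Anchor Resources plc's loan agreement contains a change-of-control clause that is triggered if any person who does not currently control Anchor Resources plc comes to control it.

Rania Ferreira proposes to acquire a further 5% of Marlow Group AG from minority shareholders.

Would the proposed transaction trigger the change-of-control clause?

No

The purchase changes only Rania's holdings, so Rania is the only person who could newly come to control Anchor.
Rania holds 65% of Oakfield, so Rania controls Oakfield.
Neither Rania nor any entity Rania controls holds any voting interest in Anchor.
So before the transaction, Rania does not control Anchor.
After the purchase, Rania's direct stake in Marlow rises to 20% + 5% = 25%.
Rania's side now holds 25% of Marlow, not > 30%, so Rania still does not control Marlow.
After the transaction, neither Rania nor any entity Rania controls holds a voting interest in Anchor, so Rania still does not control it.
No new person acquires control, so the clause is not triggered.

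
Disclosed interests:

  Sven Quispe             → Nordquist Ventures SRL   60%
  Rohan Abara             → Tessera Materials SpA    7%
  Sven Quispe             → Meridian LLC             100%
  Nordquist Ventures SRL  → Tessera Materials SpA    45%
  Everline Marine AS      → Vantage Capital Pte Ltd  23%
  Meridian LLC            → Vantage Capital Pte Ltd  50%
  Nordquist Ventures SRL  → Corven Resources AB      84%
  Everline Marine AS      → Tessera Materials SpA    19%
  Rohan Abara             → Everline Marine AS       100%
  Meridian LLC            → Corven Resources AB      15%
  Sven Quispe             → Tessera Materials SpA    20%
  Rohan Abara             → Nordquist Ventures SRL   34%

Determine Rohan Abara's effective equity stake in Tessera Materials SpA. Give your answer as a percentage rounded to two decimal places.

Rohan reaches Tessera along 3 paths.
Via Everline: 100% × 19% = 19%.
Via Nordquist: 34% × 45% = 15.3%.
Direct stake: 7% = 7%.
Total: 19% + 15.3% + 7% = 41.3%.
Rounded: 41.30%.

41.30%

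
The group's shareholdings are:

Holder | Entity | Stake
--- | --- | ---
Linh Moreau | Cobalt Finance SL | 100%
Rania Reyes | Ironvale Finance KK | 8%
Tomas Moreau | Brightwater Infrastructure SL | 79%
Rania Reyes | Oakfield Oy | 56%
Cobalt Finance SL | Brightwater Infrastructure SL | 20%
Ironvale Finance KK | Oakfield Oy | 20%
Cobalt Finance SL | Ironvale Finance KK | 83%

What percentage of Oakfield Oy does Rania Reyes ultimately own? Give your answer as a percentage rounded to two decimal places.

57.60%

Rania reaches Oakfield along 2 paths.
Direct stake: 56% = 56%.
Via Ironvale: 8% × 20% = 1.6%.
Total: 56% + 1.6% = 57.6%.
Rounded: 57.60%.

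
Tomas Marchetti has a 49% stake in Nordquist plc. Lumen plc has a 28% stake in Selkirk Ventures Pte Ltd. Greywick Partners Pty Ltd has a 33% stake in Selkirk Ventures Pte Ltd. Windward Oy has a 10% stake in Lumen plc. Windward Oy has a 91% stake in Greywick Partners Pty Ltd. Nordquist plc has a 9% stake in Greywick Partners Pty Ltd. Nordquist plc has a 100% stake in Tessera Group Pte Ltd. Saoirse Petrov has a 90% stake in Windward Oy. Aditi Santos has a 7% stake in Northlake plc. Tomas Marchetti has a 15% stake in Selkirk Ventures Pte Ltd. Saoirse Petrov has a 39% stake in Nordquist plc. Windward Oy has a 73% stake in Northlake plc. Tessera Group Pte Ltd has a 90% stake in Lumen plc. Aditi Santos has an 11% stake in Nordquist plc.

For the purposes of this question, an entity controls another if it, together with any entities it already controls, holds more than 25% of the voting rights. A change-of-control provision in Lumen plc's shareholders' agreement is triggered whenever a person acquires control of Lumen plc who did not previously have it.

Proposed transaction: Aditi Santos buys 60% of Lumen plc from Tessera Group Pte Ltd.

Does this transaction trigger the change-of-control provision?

The purchase adds only to Aditi's holdings (Tessera's stake shrinks), so Aditi is the only person who could newly come to control Lumen.
Aditi's largest direct stake is 11% in Nordquist, which does not meet the threshold, so Aditi controls no company.
Neither Aditi nor any entity Aditi controls holds any voting interest in Lumen.
So before the transaction, Aditi does not control Lumen.
After the purchase, Aditi holds 60% of Lumen directly, and Tessera's stake falls to 30%.
Aditi holds 60% of Lumen, so Aditi controls Lumen.
Aditi did not control Lumen before and does after, so the clause is triggered.

Yes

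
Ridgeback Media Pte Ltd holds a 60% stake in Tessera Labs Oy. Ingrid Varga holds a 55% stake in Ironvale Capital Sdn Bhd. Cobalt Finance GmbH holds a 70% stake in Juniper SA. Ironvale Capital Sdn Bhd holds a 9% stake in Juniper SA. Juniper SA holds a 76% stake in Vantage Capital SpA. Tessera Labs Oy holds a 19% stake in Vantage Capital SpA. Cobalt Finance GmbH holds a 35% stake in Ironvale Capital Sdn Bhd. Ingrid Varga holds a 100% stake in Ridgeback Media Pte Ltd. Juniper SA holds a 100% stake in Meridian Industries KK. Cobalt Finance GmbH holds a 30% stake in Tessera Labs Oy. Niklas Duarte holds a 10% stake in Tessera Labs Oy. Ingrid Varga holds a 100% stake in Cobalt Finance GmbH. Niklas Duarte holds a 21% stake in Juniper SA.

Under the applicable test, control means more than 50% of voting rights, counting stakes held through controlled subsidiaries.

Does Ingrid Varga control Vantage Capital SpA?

Yes

Ingrid holds 100% of Cobalt, so Ingrid controls Cobalt.
Ingrid and Cobalt together hold 55% + 35% = 90% of Ironvale, so Ingrid controls Ironvale.
Cobalt and Ironvale together hold 70% + 9% = 79% of Juniper, so Ingrid controls Juniper.
Ingrid holds 100% of Ridgeback, so Ingrid controls Ridgeback.
Cobalt and Ridgeback together hold 30% + 60% = 90% of Tessera, so Ingrid controls Tessera.
Juniper and Tessera together hold 76% + 19% = 95% of Vantage, so Ingrid controls Vantage.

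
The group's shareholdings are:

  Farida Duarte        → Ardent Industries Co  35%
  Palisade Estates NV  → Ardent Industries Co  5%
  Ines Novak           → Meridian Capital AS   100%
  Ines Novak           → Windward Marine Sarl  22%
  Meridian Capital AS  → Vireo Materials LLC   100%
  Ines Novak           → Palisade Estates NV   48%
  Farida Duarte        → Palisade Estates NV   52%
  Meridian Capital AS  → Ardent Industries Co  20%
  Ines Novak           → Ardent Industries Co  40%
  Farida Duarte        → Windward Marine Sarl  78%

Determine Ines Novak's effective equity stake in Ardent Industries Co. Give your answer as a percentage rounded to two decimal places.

62.40%

Ines reaches Ardent along 3 paths.
Direct stake: 40% = 40%.
Via Meridian: 100% × 20% = 20%.
Via Palisade: 48% × 5% = 2.4%.
Total: 40% + 20% + 2.4% = 62.4%.
Rounded: 62.40%.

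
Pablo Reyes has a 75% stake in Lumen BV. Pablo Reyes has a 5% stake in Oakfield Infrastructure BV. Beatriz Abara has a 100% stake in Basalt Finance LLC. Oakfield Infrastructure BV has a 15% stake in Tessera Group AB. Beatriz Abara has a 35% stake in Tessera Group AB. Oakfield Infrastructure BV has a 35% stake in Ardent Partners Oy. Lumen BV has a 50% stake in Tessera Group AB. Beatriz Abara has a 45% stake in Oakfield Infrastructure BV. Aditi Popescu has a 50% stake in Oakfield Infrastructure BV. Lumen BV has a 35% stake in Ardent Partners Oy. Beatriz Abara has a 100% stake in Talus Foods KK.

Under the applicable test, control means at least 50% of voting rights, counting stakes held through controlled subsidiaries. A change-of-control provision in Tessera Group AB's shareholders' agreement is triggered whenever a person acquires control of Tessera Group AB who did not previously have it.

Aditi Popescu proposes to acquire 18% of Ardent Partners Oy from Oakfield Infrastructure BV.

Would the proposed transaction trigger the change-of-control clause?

The purchase adds only to Aditi's holdings (Oakfield's stake shrinks), so Aditi is the only person who could newly come to control Tessera.
Aditi holds 50% of Oakfield, so Aditi controls Oakfield.
In Tessera, Aditi's side holds only 15%, not ≥ 50%.
So before the transaction, Aditi does not control Tessera.
After the purchase, Aditi holds 18% of Ardent directly, and Oakfield's stake falls to 17%.
Aditi's side now holds 17% + 18% = 35% of Ardent, not ≥ 50%, so Aditi still does not control Ardent.
After the transaction, Aditi's side holds 15% of Tessera, not ≥ 50%, so Aditi still does not control Tessera.
No new person acquires control, so the clause is not triggered.

No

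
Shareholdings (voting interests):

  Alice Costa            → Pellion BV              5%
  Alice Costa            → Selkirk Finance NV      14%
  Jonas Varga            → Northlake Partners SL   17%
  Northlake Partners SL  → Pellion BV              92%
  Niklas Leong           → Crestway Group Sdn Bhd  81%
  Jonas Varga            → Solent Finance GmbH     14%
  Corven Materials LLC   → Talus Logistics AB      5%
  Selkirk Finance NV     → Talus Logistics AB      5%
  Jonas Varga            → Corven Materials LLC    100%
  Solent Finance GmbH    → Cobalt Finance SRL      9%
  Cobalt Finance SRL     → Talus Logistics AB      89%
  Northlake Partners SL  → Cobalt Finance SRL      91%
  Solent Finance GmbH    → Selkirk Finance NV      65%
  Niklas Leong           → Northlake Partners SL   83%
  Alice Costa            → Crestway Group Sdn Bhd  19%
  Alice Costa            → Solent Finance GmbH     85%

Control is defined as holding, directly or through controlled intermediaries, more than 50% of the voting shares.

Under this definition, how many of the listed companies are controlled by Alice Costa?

Alice holds 85% of Solent, so Alice controls Solent.
Alice and Solent together hold 14% + 65% = 79% of Selkirk, so Alice controls Selkirk.
No other company's threshold is met.
Alice controls 2 companies.

2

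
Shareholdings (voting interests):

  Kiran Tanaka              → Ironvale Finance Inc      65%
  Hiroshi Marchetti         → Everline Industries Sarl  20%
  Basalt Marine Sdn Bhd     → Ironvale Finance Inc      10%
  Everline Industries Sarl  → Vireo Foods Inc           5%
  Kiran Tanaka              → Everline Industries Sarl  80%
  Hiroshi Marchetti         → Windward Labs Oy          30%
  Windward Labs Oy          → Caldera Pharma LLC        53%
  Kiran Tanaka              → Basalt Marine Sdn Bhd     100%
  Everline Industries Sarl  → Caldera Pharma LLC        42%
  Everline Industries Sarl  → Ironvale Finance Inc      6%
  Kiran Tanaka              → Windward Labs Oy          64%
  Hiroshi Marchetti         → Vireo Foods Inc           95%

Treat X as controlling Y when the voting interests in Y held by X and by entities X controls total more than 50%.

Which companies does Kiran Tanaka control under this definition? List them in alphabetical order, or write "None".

Basalt Marine Sdn Bhd, Caldera Pharma LLC, Everline Industries Sarl, Ironvale Finance Inc, Windward Labs Oy

Kiran holds 64% of Windward, so Kiran controls Windward.
Kiran holds 80% of Everline, so Kiran controls Everline.
Kiran holds 100% of Basalt, so Kiran controls Basalt.
Basalt and Everline and Kiran together hold 10% + 6% + 65% = 81% of Ironvale, so Kiran controls Ironvale.
Everline and Windward together hold 42% + 53% = 95% of Caldera, so Kiran controls Caldera.
No other company's threshold is met.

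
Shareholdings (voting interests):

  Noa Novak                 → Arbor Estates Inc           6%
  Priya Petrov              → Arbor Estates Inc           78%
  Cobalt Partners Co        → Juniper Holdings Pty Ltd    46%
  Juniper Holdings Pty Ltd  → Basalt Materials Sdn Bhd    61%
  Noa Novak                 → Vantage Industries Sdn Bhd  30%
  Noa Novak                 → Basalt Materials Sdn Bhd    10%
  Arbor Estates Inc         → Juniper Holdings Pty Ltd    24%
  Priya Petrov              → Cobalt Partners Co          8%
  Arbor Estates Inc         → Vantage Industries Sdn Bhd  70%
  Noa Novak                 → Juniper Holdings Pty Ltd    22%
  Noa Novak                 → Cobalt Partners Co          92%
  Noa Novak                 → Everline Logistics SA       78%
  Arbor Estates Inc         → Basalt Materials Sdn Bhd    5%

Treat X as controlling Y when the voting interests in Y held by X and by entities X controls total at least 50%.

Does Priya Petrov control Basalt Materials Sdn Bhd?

Priya holds 78% of Arbor, so Priya controls Arbor.
Arbor holds 70% of Vantage, so Priya controls Vantage.
In Basalt, Priya's side holds only 5%, not ≥ 50%.
So Priya does not control Basalt.

No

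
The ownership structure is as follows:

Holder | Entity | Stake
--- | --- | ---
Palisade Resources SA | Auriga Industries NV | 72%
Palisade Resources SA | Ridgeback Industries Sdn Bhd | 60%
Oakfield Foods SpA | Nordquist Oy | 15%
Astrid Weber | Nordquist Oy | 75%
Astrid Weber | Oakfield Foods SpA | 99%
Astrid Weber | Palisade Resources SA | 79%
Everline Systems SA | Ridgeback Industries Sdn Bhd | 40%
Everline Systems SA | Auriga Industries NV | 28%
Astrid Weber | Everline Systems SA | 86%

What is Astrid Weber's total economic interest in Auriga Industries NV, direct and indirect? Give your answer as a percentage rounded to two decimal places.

80.96%

Astrid reaches Auriga along 2 paths.
Via Everline: 86% × 28% = 24.08%.
Via Palisade: 79% × 72% = 56.88%.
Total: 24.08% + 56.88% = 80.96%.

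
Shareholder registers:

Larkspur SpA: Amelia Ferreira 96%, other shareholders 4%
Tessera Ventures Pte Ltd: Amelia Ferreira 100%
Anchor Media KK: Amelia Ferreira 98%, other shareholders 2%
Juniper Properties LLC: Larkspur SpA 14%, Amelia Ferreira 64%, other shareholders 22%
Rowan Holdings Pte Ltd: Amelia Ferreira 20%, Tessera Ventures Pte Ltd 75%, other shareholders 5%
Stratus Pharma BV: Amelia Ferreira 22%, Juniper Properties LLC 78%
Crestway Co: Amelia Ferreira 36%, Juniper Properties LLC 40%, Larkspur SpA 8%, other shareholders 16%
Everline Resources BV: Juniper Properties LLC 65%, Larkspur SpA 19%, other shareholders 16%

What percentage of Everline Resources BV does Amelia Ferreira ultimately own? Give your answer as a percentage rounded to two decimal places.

68.58%

Amelia reaches Everline along 3 paths.
Via Larkspur → Juniper: 96% × 14% × 65% = 8.736%.
Via Juniper: 64% × 65% = 41.6%.
Via Larkspur: 96% × 19% = 18.24%.
Total: 8.736% + 41.6% + 18.24% = 68.576%.
Rounded: 68.58%.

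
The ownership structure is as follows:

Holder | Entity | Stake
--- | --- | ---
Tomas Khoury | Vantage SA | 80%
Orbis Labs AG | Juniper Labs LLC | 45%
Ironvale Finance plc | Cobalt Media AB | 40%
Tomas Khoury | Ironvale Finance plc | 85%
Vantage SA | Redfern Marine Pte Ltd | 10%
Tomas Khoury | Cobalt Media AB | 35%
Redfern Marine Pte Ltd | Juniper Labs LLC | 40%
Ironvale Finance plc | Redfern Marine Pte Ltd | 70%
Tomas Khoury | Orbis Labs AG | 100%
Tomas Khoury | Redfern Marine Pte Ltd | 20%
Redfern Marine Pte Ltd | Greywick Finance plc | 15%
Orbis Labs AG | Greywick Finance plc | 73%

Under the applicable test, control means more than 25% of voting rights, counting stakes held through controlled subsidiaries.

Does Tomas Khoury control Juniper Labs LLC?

Yes

Tomas holds 100% of Orbis, so Tomas controls Orbis.
Tomas holds 80% of Vantage, so Tomas controls Vantage.
Tomas holds 85% of Ironvale, so Tomas controls Ironvale.
Ironvale and Vantage and Tomas together hold 70% + 10% + 20% = 100% of Redfern, so Tomas controls Redfern.
Redfern and Orbis together hold 40% + 45% = 85% of Juniper, so Tomas controls Juniper.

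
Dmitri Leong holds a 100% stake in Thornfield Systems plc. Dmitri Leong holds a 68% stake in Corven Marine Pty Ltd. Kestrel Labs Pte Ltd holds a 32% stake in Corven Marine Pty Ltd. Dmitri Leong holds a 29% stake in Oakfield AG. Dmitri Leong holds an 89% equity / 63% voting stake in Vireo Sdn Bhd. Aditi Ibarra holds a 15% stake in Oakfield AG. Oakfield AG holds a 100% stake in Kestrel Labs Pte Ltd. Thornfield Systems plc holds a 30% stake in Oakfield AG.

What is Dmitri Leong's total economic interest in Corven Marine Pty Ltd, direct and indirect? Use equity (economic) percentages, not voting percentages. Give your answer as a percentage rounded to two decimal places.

Dmitri reaches Corven along 3 paths.
Via Oakfield → Kestrel: 29% × 100% × 32% = 9.28%.
Via Thornfield → Oakfield → Kestrel: 100% × 30% × 100% × 32% = 9.6%.
Direct stake: 68% = 68%.
Total: 9.28% + 9.6% + 68% = 86.88%.

86.88%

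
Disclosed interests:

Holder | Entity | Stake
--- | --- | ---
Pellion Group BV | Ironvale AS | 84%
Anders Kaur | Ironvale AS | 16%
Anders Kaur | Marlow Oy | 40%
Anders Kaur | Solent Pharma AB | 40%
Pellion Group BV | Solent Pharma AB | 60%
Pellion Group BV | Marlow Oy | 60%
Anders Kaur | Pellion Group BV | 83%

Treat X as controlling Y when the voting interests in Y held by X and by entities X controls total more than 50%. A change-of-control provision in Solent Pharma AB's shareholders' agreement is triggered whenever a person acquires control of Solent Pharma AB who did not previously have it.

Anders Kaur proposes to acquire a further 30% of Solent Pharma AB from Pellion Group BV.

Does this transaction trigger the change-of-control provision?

No

The purchase adds only to Anders's holdings (Pellion's stake shrinks), so Anders is the only person who could newly come to control Solent.
Anders holds 83% of Pellion, so Anders controls Pellion.
Anders and Pellion together hold 40% + 60% = 100% of Solent, so Anders controls Solent.
So Anders already controls Solent before the transaction.
After the purchase, Anders's direct stake in Solent rises to 40% + 30% = 70%, and Pellion's stake falls to 30%.
Anders controlled Solent already, so this is not a new person acquiring control; every other person's position is unchanged or reduced.
No new person acquires control, so the clause is not triggered.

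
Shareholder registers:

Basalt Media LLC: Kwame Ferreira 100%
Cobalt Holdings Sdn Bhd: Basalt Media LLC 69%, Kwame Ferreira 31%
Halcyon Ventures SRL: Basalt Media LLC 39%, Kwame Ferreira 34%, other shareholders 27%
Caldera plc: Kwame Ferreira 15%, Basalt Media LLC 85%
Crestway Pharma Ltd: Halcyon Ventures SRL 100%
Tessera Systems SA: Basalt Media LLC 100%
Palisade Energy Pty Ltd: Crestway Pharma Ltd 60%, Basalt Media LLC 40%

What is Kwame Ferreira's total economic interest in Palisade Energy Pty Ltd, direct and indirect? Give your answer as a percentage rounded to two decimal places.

Kwame reaches Palisade along 3 paths.
Via Basalt → Halcyon → Crestway: 100% × 39% × 100% × 60% = 23.4%.
Via Halcyon → Crestway: 34% × 100% × 60% = 20.4%.
Via Basalt: 100% × 40% = 40%.
Total: 23.4% + 20.4% + 40% = 83.8%.
Rounded: 83.80%.

83.80%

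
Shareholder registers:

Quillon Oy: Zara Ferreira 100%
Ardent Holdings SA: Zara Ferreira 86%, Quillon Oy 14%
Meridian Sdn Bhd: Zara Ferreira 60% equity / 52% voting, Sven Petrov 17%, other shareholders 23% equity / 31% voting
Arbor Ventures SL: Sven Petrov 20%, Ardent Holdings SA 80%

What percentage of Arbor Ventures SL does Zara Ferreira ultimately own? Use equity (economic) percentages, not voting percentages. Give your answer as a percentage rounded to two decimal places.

80.00%

Zara reaches Arbor along 2 paths.
Via Ardent: 86% × 80% = 68.8%.
Via Quillon → Ardent: 100% × 14% × 80% = 11.2%.
Total: 68.8% + 11.2% = 80%.
Rounded: 80.00%.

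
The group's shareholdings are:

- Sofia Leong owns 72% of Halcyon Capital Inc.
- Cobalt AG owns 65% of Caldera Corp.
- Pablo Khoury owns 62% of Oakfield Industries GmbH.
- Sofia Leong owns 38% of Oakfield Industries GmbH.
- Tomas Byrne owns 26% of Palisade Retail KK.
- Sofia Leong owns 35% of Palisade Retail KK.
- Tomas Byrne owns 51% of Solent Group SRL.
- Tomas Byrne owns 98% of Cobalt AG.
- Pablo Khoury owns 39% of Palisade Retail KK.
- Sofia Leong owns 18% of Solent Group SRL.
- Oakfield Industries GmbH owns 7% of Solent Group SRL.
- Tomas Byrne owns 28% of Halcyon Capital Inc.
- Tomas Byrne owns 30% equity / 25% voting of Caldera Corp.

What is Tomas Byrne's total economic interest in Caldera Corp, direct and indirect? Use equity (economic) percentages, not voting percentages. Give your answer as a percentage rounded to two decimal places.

Tomas reaches Caldera along 2 paths.
Via Cobalt: 98% × 65% = 63.7%.
Direct stake: 30% = 30%.
Total: 63.7% + 30% = 93.7%.
Rounded: 93.70%.

93.70%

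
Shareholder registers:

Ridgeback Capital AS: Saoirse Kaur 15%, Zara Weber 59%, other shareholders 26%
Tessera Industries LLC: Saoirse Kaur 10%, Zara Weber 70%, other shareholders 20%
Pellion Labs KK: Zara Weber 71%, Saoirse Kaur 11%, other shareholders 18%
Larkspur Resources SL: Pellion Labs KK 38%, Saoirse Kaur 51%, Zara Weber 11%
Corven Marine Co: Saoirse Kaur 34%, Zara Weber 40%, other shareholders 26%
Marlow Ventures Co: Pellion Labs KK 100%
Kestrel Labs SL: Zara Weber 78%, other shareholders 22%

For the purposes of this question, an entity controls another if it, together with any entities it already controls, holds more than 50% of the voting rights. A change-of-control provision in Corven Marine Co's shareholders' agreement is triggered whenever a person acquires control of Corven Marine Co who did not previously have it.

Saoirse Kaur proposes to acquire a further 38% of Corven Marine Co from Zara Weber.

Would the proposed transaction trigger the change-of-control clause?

Yes

The purchase adds only to Saoirse's holdings (Zara's stake shrinks), so Saoirse is the only person who could newly come to control Corven.
Saoirse holds 51% of Larkspur, so Saoirse controls Larkspur.
In Corven, Saoirse's side holds only 34%, not > 50%.
So before the transaction, Saoirse does not control Corven.
After the purchase, Saoirse's direct stake in Corven rises to 34% + 38% = 72%, and Zara's stake falls to 2%.
Saoirse holds 72% of Corven, so Saoirse controls Corven.
Saoirse did not control Corven before and does after, so the clause is triggered.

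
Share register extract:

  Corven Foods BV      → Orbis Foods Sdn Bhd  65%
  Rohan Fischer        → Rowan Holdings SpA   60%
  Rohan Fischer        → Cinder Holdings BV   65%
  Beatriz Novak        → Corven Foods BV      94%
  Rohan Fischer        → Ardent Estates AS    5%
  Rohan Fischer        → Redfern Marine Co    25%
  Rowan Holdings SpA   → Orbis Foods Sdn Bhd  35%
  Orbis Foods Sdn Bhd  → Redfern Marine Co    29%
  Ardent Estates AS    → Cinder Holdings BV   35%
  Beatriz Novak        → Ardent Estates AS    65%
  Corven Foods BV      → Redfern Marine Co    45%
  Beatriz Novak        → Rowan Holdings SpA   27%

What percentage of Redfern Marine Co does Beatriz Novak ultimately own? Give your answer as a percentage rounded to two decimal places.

Beatriz reaches Redfern along 3 paths.
Via Corven → Orbis: 94% × 65% × 29% = 17.719%.
Via Rowan → Orbis: 27% × 35% × 29% = 2.7405%.
Via Corven: 94% × 45% = 42.3%.
Total: 17.719% + 2.7405% + 42.3% = 62.7595%.
Rounded: 62.76%.

62.76%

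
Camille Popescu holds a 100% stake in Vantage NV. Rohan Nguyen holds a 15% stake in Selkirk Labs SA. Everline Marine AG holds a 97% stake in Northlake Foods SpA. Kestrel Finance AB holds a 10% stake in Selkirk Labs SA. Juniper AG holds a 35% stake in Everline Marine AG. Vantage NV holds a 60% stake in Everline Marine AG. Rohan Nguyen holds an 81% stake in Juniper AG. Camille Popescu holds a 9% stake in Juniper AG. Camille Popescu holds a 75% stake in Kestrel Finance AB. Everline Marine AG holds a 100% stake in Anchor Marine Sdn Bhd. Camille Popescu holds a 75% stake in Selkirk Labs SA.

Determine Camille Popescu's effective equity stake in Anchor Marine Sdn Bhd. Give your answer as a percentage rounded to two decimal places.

63.15%

Camille reaches Anchor along 2 paths.
Via Juniper → Everline: 9% × 35% × 100% = 3.15%.
Via Vantage → Everline: 100% × 60% × 100% = 60%.
Total: 3.15% + 60% = 63.15%.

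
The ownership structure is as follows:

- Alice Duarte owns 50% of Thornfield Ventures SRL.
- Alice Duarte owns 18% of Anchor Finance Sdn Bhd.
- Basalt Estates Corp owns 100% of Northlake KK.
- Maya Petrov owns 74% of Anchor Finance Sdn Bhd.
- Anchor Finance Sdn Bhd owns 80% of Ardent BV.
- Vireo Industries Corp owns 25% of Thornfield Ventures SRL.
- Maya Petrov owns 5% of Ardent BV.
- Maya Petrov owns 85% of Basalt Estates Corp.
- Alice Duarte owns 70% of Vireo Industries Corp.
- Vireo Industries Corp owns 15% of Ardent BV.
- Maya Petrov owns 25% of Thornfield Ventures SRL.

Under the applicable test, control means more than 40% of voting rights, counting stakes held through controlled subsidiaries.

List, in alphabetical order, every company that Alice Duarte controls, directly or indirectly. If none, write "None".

Alice holds 70% of Vireo, so Alice controls Vireo.
Alice and Vireo together hold 50% + 25% = 75% of Thornfield, so Alice controls Thornfield.
No other company's threshold is met.

Thornfield Ventures SRL, Vireo Industries Corp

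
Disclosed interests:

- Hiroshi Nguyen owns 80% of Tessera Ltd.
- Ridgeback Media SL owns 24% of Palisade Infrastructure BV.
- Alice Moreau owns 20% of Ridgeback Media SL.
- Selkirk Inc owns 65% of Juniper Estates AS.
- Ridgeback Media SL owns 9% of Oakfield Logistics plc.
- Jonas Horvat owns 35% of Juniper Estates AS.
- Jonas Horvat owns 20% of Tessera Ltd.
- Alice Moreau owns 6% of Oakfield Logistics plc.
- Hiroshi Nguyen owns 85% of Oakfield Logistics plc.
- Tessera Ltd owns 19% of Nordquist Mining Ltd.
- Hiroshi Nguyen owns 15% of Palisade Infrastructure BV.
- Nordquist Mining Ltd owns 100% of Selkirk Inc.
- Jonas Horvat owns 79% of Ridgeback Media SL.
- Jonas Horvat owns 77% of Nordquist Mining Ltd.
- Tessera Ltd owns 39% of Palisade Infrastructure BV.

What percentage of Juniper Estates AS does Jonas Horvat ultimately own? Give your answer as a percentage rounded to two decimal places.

87.52%

Jonas reaches Juniper along 3 paths.
Direct stake: 35% = 35%.
Via Tessera → Nordquist → Selkirk: 20% × 19% × 100% × 65% = 2.47%.
Via Nordquist → Selkirk: 77% × 100% × 65% = 50.05%.
Total: 35% + 2.47% + 50.05% = 87.52%.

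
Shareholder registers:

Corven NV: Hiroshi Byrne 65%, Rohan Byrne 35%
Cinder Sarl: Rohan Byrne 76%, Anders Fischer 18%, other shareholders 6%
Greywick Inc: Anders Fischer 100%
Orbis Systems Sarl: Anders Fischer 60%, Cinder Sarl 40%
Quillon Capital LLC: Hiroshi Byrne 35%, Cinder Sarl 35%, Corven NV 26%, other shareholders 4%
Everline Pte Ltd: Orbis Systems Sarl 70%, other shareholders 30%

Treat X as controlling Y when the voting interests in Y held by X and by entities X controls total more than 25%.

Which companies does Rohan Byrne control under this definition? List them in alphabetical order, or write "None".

Rohan holds 35% of Corven, so Rohan controls Corven.
Rohan holds 76% of Cinder, so Rohan controls Cinder.
Cinder holds 40% of Orbis, so Rohan controls Orbis.
Cinder and Corven together hold 35% + 26% = 61% of Quillon, so Rohan controls Quillon.
Orbis holds 70% of Everline, so Rohan controls Everline.
No other company's threshold is met.

Cinder Sarl, Corven NV, Everline Pte Ltd, Orbis Systems Sarl, Quillon Capital LLC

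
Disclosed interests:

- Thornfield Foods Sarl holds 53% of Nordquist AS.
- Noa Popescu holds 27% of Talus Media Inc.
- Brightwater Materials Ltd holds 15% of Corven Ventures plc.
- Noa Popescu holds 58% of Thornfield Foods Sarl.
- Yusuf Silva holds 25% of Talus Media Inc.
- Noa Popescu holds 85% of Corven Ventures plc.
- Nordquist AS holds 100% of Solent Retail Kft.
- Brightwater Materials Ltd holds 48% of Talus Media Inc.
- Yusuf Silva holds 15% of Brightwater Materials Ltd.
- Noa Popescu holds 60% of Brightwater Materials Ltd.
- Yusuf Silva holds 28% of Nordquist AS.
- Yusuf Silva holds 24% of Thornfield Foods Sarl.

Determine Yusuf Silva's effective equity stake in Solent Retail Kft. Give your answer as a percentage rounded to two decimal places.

Yusuf reaches Solent along 2 paths.
Via Nordquist: 28% × 100% = 28%.
Via Thornfield → Nordquist: 24% × 53% × 100% = 12.72%.
Total: 28% + 12.72% = 40.72%.

40.72%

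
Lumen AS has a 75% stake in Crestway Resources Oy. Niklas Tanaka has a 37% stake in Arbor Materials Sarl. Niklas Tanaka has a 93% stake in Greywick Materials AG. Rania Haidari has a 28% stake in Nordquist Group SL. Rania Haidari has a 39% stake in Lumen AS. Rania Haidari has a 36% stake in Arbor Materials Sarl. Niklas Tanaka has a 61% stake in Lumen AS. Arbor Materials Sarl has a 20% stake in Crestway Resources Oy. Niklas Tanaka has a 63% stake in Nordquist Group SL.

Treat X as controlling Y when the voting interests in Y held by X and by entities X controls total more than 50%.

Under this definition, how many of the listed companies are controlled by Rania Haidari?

Rania's largest direct stake is 39% in Lumen, which does not meet the threshold.
Rania controls 0 companies.

0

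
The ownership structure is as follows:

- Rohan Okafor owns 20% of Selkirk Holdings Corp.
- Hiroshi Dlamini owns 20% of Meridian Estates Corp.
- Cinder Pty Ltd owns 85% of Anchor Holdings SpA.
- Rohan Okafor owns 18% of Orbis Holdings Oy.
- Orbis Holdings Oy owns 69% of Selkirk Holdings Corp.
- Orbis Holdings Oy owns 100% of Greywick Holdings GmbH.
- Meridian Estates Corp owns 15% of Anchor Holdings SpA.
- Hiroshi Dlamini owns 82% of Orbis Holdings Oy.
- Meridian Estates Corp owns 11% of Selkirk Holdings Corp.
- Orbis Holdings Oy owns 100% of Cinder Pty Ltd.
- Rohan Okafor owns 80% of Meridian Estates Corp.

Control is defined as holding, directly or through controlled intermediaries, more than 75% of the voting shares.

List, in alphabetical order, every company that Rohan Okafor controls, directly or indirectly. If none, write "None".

Rohan holds 80% of Meridian, so Rohan controls Meridian.
No other company's threshold is met.

Meridian Estates Corp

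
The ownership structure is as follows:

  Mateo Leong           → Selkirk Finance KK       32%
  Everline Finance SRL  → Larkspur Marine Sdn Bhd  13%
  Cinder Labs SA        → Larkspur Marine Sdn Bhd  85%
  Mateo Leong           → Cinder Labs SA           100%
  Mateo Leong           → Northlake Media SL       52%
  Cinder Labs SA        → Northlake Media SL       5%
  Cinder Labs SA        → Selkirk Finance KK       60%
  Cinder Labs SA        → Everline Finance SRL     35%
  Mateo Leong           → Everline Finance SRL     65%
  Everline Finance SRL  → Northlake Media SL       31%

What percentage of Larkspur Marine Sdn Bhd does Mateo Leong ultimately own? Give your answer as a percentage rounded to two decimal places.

Mateo reaches Larkspur along 3 paths.
Via Cinder: 100% × 85% = 85%.
Via Cinder → Everline: 100% × 35% × 13% = 4.55%.
Via Everline: 65% × 13% = 8.45%.
Total: 85% + 4.55% + 8.45% = 98%.
Rounded: 98.00%.

98.00%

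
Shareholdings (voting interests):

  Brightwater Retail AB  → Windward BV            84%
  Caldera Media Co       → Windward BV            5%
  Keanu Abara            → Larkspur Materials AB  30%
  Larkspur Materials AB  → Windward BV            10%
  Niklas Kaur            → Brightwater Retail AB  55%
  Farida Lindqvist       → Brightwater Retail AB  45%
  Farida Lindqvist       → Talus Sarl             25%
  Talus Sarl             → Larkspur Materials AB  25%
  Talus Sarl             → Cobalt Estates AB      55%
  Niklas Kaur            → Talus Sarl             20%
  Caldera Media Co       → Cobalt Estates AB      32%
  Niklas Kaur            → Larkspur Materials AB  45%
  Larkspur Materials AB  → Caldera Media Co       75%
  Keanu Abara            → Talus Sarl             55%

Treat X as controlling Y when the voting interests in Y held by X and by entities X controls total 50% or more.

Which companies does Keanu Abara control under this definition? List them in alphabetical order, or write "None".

Caldera Media Co, Cobalt Estates AB, Larkspur Materials AB, Talus Sarl

Keanu holds 55% of Talus, so Keanu controls Talus.
Keanu and Talus together hold 30% + 25% = 55% of Larkspur, so Keanu controls Larkspur.
Larkspur holds 75% of Caldera, so Keanu controls Caldera.
Caldera and Talus together hold 32% + 55% = 87% of Cobalt, so Keanu controls Cobalt.
No other company's threshold is met.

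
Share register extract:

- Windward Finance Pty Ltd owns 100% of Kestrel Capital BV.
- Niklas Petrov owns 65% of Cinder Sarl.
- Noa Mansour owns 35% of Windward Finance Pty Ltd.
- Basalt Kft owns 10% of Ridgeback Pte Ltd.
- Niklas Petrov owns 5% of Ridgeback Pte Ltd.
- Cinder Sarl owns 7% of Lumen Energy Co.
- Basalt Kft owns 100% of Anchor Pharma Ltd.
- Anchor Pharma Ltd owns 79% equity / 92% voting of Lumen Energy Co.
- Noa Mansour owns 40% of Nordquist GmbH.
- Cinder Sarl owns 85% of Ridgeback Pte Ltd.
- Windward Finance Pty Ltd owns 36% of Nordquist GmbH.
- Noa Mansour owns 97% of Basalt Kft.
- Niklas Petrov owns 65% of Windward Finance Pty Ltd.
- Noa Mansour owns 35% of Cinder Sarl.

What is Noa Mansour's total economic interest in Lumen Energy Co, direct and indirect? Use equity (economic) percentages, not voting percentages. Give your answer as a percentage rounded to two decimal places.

Noa reaches Lumen along 2 paths.
Via Basalt → Anchor: 97% × 100% × 79% = 76.63%.
Via Cinder: 35% × 7% = 2.45%.
Total: 76.63% + 2.45% = 79.08%.

79.08%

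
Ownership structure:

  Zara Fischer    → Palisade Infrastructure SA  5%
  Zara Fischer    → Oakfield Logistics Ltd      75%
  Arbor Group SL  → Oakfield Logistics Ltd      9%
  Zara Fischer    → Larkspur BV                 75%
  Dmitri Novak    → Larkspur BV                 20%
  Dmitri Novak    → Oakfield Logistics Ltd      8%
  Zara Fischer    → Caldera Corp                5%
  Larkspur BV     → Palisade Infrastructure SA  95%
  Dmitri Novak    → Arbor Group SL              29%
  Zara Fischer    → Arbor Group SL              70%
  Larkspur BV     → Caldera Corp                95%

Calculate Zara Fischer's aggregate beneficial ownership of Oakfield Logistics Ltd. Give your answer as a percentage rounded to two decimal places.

Zara reaches Oakfield along 2 paths.
Direct stake: 75% = 75%.
Via Arbor: 70% × 9% = 6.3%.
Total: 75% + 6.3% = 81.3%.
Rounded: 81.30%.

81.30%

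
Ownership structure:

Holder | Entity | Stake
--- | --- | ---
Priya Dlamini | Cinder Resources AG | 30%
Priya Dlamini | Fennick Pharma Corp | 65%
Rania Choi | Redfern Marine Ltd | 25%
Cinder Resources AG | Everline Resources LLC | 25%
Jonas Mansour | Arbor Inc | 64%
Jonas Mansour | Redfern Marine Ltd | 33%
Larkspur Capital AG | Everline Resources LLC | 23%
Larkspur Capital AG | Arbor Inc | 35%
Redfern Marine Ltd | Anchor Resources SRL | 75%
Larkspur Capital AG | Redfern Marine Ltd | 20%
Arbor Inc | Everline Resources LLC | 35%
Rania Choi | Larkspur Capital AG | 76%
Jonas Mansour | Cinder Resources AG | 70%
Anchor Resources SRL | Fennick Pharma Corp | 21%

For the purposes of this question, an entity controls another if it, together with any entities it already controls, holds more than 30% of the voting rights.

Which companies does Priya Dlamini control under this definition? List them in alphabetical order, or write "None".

Priya holds 65% of Fennick, so Priya controls Fennick.
No other company's threshold is met.

Fennick Pharma Corp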